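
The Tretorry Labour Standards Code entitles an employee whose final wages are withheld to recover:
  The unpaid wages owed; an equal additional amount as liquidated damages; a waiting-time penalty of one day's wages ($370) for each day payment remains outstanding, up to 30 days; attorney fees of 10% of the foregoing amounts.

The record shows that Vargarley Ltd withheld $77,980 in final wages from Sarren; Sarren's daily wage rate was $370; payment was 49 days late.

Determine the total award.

Liquidated damages (equal amount): $77,980
Penalty days: min(49, 30) = 30
Waiting-time penalty: 30 × $370 = $11,100
Subtotal: $77,980 + $77,980 + $11,100 = $167,060
Attorney fees: 10% of $167,060 = $16,706
Total award: $167,060 + $16,706 = $183,766

$183,766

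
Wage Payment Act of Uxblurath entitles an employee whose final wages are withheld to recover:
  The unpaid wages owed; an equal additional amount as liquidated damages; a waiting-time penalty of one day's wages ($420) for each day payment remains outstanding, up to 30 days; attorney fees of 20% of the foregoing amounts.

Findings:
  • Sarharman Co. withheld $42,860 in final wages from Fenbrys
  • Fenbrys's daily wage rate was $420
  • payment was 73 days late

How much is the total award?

$117,984

Liquidated damages (equal amount): $42,860
Penalty days: min(73, 30) = 30
Waiting-time penalty: 30 × $420 = $12,600
Subtotal: $42,860 + $42,860 + $12,600 = $98,320
Attorney fees: 20% of $98,320 = $19,664
Total award: $98,320 + $19,664 = $117,984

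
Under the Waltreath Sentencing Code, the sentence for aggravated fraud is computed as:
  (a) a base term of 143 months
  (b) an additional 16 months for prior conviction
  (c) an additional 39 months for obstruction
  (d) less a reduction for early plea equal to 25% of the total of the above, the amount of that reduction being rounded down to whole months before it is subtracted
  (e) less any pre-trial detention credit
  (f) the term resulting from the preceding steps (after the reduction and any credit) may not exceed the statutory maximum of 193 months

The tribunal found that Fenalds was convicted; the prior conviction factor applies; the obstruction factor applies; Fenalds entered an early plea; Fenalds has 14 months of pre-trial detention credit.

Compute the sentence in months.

135 months

Prior conviction enhancement: +16 months
Obstruction enhancement: +39 months
Adjusted term: 143 months + 16 months + 39 months = 198 months
Early plea reduction: 25% of 198 months = 49 months (rounded down)
After reduction: 198 − 49 = 149 months
Less pre-trial detention credit: 149 months − 14 months = 135 months
Cap at 193 months: 135 months is within the cap, no reduction.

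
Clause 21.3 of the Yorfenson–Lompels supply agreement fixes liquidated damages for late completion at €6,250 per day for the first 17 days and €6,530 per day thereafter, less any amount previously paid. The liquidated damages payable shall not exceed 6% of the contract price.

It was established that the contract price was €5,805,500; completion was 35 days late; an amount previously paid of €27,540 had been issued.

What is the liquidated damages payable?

€196,250

First 17 days: 17 × €6,250 = €106,250
Remaining days: (35 − 17) × €6,530 = €117,540
Accrued per-day damages: €106,250 + €117,540 = €223,790
Less amount previously paid: €223,790 − €27,540 = €196,250
Cap: 6% of €5,805,500 = €348,330
Cap at €348,330: €196,250 is within the cap, no reduction.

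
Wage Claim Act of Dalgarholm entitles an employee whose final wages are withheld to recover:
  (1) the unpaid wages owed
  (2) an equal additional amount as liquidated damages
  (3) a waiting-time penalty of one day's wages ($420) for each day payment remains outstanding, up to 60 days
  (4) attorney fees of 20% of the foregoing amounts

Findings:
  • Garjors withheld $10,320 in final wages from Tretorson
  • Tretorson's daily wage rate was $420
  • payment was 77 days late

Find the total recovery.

Liquidated damages (equal amount): $10,320
Penalty days: min(77, 60) = 60
Waiting-time penalty: 60 × $420 = $25,200
Subtotal: $10,320 + $10,320 + $25,200 = $45,840
Attorney fees: 20% of $45,840 = $9,168
Total award: $45,840 + $9,168 = $55,008

$55,008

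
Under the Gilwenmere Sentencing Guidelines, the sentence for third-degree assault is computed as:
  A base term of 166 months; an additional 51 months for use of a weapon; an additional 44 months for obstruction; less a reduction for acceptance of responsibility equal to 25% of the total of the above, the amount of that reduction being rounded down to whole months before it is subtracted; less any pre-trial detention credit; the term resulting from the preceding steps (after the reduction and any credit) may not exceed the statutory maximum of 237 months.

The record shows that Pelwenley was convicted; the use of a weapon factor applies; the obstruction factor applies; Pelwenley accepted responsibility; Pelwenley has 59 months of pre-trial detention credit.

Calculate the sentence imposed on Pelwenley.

Use of a weapon enhancement: +51 months
Obstruction enhancement: +44 months
Adjusted term: 166 months + 51 months + 44 months = 261 months
Acceptance of responsibility reduction: 25% of 261 months = 65 months (rounded down)
After reduction: 261 − 65 = 196 months
Less pre-trial detention credit: 196 months − 59 months = 137 months
Cap at 237 months: 137 months is within the cap, no reduction.

137 months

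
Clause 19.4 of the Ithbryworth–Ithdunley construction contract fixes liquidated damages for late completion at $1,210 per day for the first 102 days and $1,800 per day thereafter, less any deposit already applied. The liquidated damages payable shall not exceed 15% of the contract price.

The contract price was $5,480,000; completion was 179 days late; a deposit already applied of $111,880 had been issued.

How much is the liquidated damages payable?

First 102 days: 102 × $1,210 = $123,420
Remaining days: (179 − 102) × $1,800 = $138,600
Accrued per-day damages: $123,420 + $138,600 = $262,020
Less deposit already applied: $262,020 − $111,880 = $150,140
Cap: 15% of $5,480,000 = $822,000
Cap at $822,000: $150,140 is within the cap, no reduction.

$150,140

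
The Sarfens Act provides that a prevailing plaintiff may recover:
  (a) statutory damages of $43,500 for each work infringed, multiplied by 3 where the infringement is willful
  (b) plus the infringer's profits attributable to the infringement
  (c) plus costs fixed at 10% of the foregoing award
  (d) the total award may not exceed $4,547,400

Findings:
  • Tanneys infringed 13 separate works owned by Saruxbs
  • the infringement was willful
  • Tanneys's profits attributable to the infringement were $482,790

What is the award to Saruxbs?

Statutory damages: 13 × $43,500 = $565,500
Trebled: 3 × $565,500 = $1,696,500
Combined award: $1,696,500 + $482,790 = $2,179,290
Costs: 10% of $2,179,290 = $217,929
Award plus costs: $2,179,290 + $217,929 = $2,397,219
Cap at $4,547,400: $2,397,219 is within the cap, no reduction.

$2,397,219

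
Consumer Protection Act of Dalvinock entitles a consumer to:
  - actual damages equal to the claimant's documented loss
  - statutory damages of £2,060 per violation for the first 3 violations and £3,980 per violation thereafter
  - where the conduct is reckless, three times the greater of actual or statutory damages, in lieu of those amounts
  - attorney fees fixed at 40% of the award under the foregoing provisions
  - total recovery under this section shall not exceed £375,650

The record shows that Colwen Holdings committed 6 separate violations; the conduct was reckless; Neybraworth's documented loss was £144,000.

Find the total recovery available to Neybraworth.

First 3 violations: 3 × £2,060 = £6,180
Remaining violations: (6 − 3) × £3,980 = £11,940
Statutory damages: £6,180 + £11,940 = £18,120
Greater of actual damages (£144,000) or statutory damages (£18,120): £144,000
Trebled: 3 × £144,000 = £432,000
Attorney fees: 40% of £432,000 = £172,800
Total before cap: £432,000 + £172,800 = £604,800
Cap at £375,650: £604,800 exceeds the cap → £375,650

Total recovery: £375,650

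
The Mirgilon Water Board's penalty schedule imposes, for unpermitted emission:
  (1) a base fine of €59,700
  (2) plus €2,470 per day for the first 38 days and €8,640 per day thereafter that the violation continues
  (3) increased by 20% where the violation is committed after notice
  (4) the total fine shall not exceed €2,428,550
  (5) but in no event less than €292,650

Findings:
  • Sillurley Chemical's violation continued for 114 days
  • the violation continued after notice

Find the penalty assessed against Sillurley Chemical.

First 38 days: 38 × €2,470 = €93,860
Remaining days: (114 − 38) × €8,640 = €656,640
Per-day component: €93,860 + €656,640 = €750,500
Base plus per-day: €59,700 + €750,500 = €810,200
Enhancement: 20% of €810,200 = €162,040
Enhanced fine: €810,200 + €162,040 = €972,240
Cap at €2,428,550: €972,240 is within the cap, no reduction.
Minimum €292,650: €972,240 meets the minimum, no increase.

€972,240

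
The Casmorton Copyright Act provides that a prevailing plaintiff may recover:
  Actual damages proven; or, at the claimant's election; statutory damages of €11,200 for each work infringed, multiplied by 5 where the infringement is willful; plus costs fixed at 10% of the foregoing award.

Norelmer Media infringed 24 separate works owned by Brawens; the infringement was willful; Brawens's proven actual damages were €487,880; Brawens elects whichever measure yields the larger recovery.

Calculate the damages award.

Award: €1,478,400

Statutory damages: 24 × €11,200 = €268,800
Multiplied by 5: 5 × €268,800 = €1,344,000
Greater of actual damages (€487,880) or enhanced statutory damages (€1,344,000): €1,344,000
Costs: 10% of €1,344,000 = €134,400
Award plus costs: €1,344,000 + €134,400 = €1,478,400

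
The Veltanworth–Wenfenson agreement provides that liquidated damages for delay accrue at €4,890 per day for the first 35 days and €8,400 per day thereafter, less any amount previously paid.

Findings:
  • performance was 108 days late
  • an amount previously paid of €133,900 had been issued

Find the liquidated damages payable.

Liquidated damages: €650,450

First 35 days: 35 × €4,890 = €171,150
Remaining days: (108 − 35) × €8,400 = €613,200
Accrued per-day damages: €171,150 + €613,200 = €784,350
Less amount previously paid: €784,350 − €133,900 = €650,450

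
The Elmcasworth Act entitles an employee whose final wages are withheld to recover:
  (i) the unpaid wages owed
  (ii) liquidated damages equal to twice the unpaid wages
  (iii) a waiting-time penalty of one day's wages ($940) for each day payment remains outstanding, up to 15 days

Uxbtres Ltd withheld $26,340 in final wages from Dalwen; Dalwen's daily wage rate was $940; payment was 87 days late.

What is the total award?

$93,120

Doubled: 2 × $26,340 = $52,680
Penalty days: min(87, 15) = 15
Waiting-time penalty: 15 × $940 = $14,100
Total award: $26,340 + $52,680 + $14,100 = $93,120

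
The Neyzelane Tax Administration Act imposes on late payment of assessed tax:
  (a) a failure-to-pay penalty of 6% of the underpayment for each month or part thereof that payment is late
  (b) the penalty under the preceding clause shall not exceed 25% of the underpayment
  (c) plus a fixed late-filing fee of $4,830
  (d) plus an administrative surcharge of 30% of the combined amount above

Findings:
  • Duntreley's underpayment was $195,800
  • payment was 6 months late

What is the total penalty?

$69,914

Accrued rate: 6% × 6 = 36%, capped at 25% → 25%
Failure-to-pay penalty: 25% of $195,800 = $48,950
Penalty before surcharge: $48,950 + $4,830 = $53,780
Administrative surcharge: 30% of $53,780 = $16,134
Total penalty: $53,780 + $16,134 = $69,914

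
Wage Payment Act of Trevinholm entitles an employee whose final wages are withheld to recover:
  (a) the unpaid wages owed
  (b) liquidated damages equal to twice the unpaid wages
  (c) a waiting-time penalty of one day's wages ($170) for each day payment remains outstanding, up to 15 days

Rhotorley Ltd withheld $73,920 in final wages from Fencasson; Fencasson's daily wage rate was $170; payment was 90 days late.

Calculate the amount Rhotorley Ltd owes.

$224,310

Doubled: 2 × $73,920 = $147,840
Penalty days: min(90, 15) = 15
Waiting-time penalty: 15 × $170 = $2,550
Total award: $73,920 + $147,840 + $2,550 = $224,310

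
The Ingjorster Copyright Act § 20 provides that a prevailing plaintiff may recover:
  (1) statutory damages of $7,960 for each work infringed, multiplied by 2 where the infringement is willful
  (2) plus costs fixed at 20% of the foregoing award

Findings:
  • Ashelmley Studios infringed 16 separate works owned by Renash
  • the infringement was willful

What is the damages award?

Statutory damages: 16 × $7,960 = $127,360
Doubled: 2 × $127,360 = $254,720
Costs: 20% of $254,720 = $50,944
Award plus costs: $254,720 + $50,944 = $305,664

$305,664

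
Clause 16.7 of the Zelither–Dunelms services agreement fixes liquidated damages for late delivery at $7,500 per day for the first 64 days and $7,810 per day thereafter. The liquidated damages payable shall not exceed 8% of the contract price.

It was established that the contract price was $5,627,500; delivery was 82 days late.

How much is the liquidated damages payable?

First 64 days: 64 × $7,500 = $480,000
Remaining days: (82 − 64) × $7,810 = $140,580
Accrued per-day damages: $480,000 + $140,580 = $620,580
Cap: 8% of $5,627,500 = $450,200
Cap at $450,200: $620,580 exceeds the cap → $450,200

$450,200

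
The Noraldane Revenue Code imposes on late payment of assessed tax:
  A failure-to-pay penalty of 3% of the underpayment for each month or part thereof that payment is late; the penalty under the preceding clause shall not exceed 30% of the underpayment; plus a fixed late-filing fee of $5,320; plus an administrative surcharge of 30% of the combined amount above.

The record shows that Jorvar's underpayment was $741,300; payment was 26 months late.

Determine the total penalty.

Penalty: $296,023

Accrued rate: 3% × 26 = 78%, capped at 30% → 30%
Failure-to-pay penalty: 30% of $741,300 = $222,390
Penalty before surcharge: $222,390 + $5,320 = $227,710
Administrative surcharge: 30% of $227,710 = $68,313
Total penalty: $227,710 + $68,313 = $296,023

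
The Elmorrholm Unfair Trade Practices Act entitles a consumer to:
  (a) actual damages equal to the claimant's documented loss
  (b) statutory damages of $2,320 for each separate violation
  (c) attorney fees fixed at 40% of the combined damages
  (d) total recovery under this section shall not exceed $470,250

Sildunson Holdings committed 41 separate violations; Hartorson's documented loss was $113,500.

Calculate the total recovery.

$292,068

Statutory damages: 41 × $2,320 = $95,120
Combined damages: $113,500 + $95,120 = $208,620
Attorney fees: 40% of $208,620 = $83,448
Total before cap: $208,620 + $83,448 = $292,068
Cap at $470,250: $292,068 is within the cap, no reduction.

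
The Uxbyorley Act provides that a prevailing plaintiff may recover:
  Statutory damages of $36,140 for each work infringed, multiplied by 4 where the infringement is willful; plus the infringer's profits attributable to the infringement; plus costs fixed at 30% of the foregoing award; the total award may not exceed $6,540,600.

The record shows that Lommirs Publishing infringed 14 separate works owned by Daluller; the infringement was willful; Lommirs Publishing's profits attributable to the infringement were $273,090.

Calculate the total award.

$2,986,009

Statutory damages: 14 × $36,140 = $505,960
Multiplied by 4: 4 × $505,960 = $2,023,840
Combined award: $2,023,840 + $273,090 = $2,296,930
Costs: 30% of $2,296,930 = $689,079
Award plus costs: $2,296,930 + $689,079 = $2,986,009
Cap at $6,540,600: $2,986,009 is within the cap, no reduction.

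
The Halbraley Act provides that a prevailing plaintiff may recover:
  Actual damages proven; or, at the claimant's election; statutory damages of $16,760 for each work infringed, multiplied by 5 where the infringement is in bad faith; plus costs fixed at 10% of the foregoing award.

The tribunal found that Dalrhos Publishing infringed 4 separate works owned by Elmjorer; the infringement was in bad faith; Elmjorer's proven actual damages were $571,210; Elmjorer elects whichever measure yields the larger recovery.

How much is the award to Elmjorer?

$628,331

Statutory damages: 4 × $16,760 = $67,040
Multiplied by 5: 5 × $67,040 = $335,200
Greater of actual damages ($571,210) or enhanced statutory damages ($335,200): $571,210
Costs: 10% of $571,210 = $57,121
Award plus costs: $571,210 + $57,121 = $628,331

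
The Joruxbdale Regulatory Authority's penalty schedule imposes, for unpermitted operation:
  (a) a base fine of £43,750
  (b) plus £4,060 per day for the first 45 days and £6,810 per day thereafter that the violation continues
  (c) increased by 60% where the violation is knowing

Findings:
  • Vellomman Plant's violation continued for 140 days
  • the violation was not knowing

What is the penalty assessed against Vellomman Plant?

First 45 days: 45 × £4,060 = £182,700
Remaining days: (140 − 45) × £6,810 = £646,950
Per-day component: £182,700 + £646,950 = £829,650
Base plus per-day: £43,750 + £829,650 = £873,400
The violation was not knowing: no 60% increase.

£873,400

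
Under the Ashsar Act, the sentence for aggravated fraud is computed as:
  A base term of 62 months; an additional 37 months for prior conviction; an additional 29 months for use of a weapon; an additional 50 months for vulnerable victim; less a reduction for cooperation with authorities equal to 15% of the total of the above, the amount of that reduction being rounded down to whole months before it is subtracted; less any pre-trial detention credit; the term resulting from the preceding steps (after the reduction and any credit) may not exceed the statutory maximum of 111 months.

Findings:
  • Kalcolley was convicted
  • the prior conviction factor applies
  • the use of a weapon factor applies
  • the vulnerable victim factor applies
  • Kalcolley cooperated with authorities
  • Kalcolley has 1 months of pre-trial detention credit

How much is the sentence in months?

Sentence: 111 months

Prior conviction enhancement: +37 months
Use of a weapon enhancement: +29 months
Vulnerable victim enhancement: +50 months
Adjusted term: 62 months + 37 months + 29 months + 50 months = 178 months
Cooperation with authorities reduction: 15% of 178 months = 26 months (rounded down)
After reduction: 178 − 26 = 152 months
Less pre-trial detention credit: 152 months − 1 months = 151 months
Cap at 111 months: 151 months exceeds the cap → 111 months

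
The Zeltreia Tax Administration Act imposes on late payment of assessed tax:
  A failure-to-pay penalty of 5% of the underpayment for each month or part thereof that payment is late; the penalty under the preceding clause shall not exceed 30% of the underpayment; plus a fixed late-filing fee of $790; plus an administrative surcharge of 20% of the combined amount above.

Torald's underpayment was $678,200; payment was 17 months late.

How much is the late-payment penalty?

$245,100

Accrued rate: 5% × 17 = 85%, capped at 30% → 30%
Failure-to-pay penalty: 30% of $678,200 = $203,460
Penalty before surcharge: $203,460 + $790 = $204,250
Administrative surcharge: 20% of $204,250 = $40,850
Total penalty: $204,250 + $40,850 = $245,100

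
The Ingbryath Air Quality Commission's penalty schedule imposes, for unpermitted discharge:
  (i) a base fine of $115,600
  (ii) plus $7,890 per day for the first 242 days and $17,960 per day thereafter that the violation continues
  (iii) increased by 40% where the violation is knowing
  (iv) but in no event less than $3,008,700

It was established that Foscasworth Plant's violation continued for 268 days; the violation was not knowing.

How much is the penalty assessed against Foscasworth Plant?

First 242 days: 242 × $7,890 = $1,909,380
Remaining days: (268 − 242) × $17,960 = $466,960
Per-day component: $1,909,380 + $466,960 = $2,376,340
Base plus per-day: $115,600 + $2,376,340 = $2,491,940
The violation was not knowing: no 40% increase.
Minimum $3,008,700: $2,491,940 is below the minimum → $3,008,700

$3,008,700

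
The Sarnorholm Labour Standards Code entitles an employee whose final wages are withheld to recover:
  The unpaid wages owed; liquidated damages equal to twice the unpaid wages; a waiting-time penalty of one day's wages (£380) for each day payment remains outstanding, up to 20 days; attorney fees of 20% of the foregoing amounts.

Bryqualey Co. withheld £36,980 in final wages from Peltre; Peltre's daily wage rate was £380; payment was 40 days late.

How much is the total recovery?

Doubled: 2 × £36,980 = £73,960
Penalty days: min(40, 20) = 20
Waiting-time penalty: 20 × £380 = £7,600
Subtotal: £36,980 + £73,960 + £7,600 = £118,540
Attorney fees: 20% of £118,540 = £23,708
Total award: £118,540 + £23,708 = £142,248

£142,248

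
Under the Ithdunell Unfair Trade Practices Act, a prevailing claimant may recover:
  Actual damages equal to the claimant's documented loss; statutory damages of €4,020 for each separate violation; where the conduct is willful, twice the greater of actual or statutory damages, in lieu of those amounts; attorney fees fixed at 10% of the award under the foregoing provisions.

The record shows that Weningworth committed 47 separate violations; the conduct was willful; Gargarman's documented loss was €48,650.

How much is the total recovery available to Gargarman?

Statutory damages: 47 × €4,020 = €188,940
Greater of actual damages (€48,650) or statutory damages (€188,940): €188,940
Doubled: 2 × €188,940 = €377,880
Attorney fees: 10% of €377,880 = €37,788
Total recovery: €377,880 + €37,788 = €415,668

€415,668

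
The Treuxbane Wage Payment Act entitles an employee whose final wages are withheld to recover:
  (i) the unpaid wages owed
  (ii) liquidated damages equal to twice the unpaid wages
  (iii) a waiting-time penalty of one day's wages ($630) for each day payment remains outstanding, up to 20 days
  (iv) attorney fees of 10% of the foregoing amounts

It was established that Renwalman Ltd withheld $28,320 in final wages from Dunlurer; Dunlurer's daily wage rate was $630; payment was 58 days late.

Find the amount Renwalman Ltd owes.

$107,316

Doubled: 2 × $28,320 = $56,640
Penalty days: min(58, 20) = 20
Waiting-time penalty: 20 × $630 = $12,600
Subtotal: $28,320 + $56,640 + $12,600 = $97,560
Attorney fees: 10% of $97,560 = $9,756
Total award: $97,560 + $9,756 = $107,316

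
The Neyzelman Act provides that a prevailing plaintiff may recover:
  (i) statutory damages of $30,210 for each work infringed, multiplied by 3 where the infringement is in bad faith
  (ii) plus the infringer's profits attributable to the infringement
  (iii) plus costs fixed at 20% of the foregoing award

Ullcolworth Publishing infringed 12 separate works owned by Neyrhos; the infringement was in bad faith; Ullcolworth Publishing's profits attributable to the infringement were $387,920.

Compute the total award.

Statutory damages: 12 × $30,210 = $362,520
Trebled: 3 × $362,520 = $1,087,560
Combined award: $1,087,560 + $387,920 = $1,475,480
Costs: 20% of $1,475,480 = $295,096
Award plus costs: $1,475,480 + $295,096 = $1,770,576

Award: $1,770,576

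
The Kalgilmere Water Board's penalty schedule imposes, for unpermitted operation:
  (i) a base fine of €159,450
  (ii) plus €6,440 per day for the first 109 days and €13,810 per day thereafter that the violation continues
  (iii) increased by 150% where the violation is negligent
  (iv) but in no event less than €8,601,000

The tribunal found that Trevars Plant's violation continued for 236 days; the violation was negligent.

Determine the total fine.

Civil penalty: €8,601,000

First 109 days: 109 × €6,440 = €701,960
Remaining days: (236 − 109) × €13,810 = €1,753,870
Per-day component: €701,960 + €1,753,870 = €2,455,830
Base plus per-day: €159,450 + €2,455,830 = €2,615,280
Enhancement: 150% of €2,615,280 = €3,922,920
Enhanced fine: €2,615,280 + €3,922,920 = €6,538,200
Minimum €8,601,000: €6,538,200 is below the minimum → €8,601,000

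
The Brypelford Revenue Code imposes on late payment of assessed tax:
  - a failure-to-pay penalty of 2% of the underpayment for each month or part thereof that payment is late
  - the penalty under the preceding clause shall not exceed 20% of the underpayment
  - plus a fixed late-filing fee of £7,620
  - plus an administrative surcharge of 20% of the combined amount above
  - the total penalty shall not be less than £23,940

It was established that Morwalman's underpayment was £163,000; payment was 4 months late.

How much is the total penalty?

£24,792

Accrued rate: 2% × 4 = 8%, capped at 20% → 8%
Failure-to-pay penalty: 8% of £163,000 = £13,040
Penalty before surcharge: £13,040 + £7,620 = £20,660
Administrative surcharge: 20% of £20,660 = £4,132
Total penalty: £20,660 + £4,132 = £24,792
Minimum £23,940: £24,792 meets the minimum, no increase.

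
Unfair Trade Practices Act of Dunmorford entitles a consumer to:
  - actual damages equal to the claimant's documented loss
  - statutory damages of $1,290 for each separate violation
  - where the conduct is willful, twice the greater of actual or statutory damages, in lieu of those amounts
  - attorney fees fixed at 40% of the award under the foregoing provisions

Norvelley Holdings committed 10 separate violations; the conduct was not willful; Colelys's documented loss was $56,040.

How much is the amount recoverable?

Statutory damages: 10 × $1,290 = $12,900
Conduct not willful: the in-lieu enhancement does not apply.
Actual plus statutory damages: $56,040 + $12,900 = $68,940
Attorney fees: 40% of $68,940 = $27,576
Total recovery: $68,940 + $27,576 = $96,516

Total recovery: $96,516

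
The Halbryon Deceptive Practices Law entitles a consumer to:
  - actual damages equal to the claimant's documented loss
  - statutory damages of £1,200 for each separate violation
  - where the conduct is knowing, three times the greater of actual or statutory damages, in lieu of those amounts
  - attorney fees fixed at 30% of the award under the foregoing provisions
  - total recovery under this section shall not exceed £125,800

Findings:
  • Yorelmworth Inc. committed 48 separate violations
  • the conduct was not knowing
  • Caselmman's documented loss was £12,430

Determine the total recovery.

Statutory damages: 48 × £1,200 = £57,600
Conduct not knowing: the in-lieu enhancement does not apply.
Actual plus statutory damages: £12,430 + £57,600 = £70,030
Attorney fees: 30% of £70,030 = £21,009
Total before cap: £70,030 + £21,009 = £91,039
Cap at £125,800: £91,039 is within the cap, no reduction.

£91,039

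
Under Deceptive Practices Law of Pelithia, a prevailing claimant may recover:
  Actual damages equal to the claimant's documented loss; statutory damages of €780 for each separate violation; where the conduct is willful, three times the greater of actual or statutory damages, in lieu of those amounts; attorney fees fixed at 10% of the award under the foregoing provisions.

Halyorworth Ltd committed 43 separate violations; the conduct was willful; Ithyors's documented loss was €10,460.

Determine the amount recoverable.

Statutory damages: 43 × €780 = €33,540
Greater of actual damages (€10,460) or statutory damages (€33,540): €33,540
Trebled: 3 × €33,540 = €100,620
Attorney fees: 10% of €100,620 = €10,062
Total recovery: €100,620 + €10,062 = €110,682

€110,682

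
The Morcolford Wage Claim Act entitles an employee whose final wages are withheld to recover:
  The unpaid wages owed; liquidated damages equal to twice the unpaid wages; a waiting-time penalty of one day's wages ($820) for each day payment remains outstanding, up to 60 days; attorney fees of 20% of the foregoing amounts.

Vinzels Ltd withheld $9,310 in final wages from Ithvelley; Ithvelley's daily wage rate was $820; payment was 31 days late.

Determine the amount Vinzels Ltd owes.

Total award: $64,020

Doubled: 2 × $9,310 = $18,620
Penalty days: min(31, 60) = 31
Waiting-time penalty: 31 × $820 = $25,420
Subtotal: $9,310 + $18,620 + $25,420 = $53,350
Attorney fees: 20% of $53,350 = $10,670
Total award: $53,350 + $10,670 = $64,020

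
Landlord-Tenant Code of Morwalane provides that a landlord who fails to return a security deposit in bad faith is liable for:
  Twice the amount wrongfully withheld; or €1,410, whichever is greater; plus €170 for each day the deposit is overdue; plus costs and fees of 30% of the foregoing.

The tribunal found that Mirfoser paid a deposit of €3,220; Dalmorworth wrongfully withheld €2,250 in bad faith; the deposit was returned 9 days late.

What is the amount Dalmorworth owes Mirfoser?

Recovery: €7,839

Doubled: 2 × €2,250 = €4,500
Minimum €1,410: €4,500 meets the minimum, no increase.
Late-return penalty: 9 × €170 = €1,530
Damages plus late penalty: €4,500 + €1,530 = €6,030
Costs and fees: 30% of €6,030 = €1,809
Total recovery: €6,030 + €1,809 = €7,839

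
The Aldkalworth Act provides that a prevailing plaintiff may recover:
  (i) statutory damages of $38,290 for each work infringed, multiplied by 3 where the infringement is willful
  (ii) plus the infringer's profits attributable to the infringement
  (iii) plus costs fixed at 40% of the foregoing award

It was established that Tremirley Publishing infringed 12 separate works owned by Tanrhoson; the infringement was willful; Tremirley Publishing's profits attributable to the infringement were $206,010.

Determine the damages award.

$2,218,230

Statutory damages: 12 × $38,290 = $459,480
Trebled: 3 × $459,480 = $1,378,440
Combined award: $1,378,440 + $206,010 = $1,584,450
Costs: 40% of $1,584,450 = $633,780
Award plus costs: $1,584,450 + $633,780 = $2,218,230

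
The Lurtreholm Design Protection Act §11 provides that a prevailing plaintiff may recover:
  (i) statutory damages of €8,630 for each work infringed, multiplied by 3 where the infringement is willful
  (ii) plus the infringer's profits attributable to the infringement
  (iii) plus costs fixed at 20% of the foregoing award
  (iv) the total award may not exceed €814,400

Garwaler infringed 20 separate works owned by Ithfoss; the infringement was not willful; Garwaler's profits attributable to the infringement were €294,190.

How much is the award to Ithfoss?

€560,148

Statutory damages: 20 × €8,630 = €172,600
Infringement not willful: no ×3 enhancement.
Combined award: €172,600 + €294,190 = €466,790
Costs: 20% of €466,790 = €93,358
Award plus costs: €466,790 + €93,358 = €560,148
Cap at €814,400: €560,148 is within the cap, no reduction.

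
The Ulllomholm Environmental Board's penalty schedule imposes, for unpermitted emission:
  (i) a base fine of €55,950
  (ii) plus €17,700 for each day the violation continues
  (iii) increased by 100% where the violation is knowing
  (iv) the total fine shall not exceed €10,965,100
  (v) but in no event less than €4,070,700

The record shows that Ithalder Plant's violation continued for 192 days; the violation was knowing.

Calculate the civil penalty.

Per-day component: 192 × €17,700 = €3,398,400
Base plus per-day: €55,950 + €3,398,400 = €3,454,350
Enhancement: 100% of €3,454,350 = €3,454,350
Enhanced fine: €3,454,350 + €3,454,350 = €6,908,700
Cap at €10,965,100: €6,908,700 is within the cap, no reduction.
Minimum €4,070,700: €6,908,700 meets the minimum, no increase.

€6,908,700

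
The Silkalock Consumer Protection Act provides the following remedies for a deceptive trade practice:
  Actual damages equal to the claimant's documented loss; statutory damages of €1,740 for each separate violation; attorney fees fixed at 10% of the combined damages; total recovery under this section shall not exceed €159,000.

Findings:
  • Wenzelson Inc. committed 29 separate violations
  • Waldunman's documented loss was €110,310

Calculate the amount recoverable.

Statutory damages: 29 × €1,740 = €50,460
Combined damages: €110,310 + €50,460 = €160,770
Attorney fees: 10% of €160,770 = €16,077
Total before cap: €160,770 + €16,077 = €176,847
Cap at €159,000: €176,847 exceeds the cap → €159,000

€159,000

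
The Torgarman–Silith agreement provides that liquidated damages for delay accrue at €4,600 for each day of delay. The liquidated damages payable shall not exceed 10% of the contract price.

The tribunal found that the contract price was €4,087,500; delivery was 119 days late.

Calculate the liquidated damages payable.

Per-day damages: 119 × €4,600 = €547,400
Cap: 10% of €4,087,500 = €408,750
Cap at €408,750: €547,400 exceeds the cap → €408,750

Liquidated damages: €408,750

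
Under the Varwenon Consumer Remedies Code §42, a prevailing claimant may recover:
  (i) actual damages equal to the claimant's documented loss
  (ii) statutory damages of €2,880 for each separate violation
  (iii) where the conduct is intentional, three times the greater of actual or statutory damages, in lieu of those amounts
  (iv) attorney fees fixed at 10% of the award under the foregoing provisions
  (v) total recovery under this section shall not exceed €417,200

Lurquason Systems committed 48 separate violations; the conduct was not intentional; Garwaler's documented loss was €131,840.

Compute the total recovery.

Statutory damages: 48 × €2,880 = €138,240
Conduct not intentional: the in-lieu enhancement does not apply.
Actual plus statutory damages: €131,840 + €138,240 = €270,080
Attorney fees: 10% of €270,080 = €27,008
Total before cap: €270,080 + €27,008 = €297,088
Cap at €417,200: €297,088 is within the cap, no reduction.

€297,088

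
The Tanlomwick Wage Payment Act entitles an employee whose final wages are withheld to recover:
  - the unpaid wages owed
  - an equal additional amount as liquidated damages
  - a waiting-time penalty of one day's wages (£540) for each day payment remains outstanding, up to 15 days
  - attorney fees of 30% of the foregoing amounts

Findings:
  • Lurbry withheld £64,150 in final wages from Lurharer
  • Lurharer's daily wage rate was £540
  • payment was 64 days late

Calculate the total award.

Liquidated damages (equal amount): £64,150
Penalty days: min(64, 15) = 15
Waiting-time penalty: 15 × £540 = £8,100
Subtotal: £64,150 + £64,150 + £8,100 = £136,400
Attorney fees: 30% of £136,400 = £40,920
Total award: £136,400 + £40,920 = £177,320

£177,320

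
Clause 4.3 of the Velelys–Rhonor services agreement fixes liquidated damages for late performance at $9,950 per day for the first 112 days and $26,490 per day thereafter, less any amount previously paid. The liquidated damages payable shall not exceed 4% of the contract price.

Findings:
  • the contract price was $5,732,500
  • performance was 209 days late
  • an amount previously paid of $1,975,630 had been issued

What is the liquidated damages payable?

First 112 days: 112 × $9,950 = $1,114,400
Remaining days: (209 − 112) × $26,490 = $2,569,530
Accrued per-day damages: $1,114,400 + $2,569,530 = $3,683,930
Less amount previously paid: $3,683,930 − $1,975,630 = $1,708,300
Cap: 4% of $5,732,500 = $229,300
Cap at $229,300: $1,708,300 exceeds the cap → $229,300

$229,300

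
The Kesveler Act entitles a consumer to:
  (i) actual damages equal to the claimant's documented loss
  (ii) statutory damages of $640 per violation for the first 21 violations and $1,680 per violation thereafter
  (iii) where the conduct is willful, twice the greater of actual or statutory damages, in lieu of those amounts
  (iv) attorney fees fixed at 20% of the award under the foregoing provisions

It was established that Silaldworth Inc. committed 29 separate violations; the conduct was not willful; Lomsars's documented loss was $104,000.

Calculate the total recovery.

First 21 violations: 21 × $640 = $13,440
Remaining violations: (29 − 21) × $1,680 = $13,440
Statutory damages: $13,440 + $13,440 = $26,880
Conduct not willful: the in-lieu enhancement does not apply.
Actual plus statutory damages: $104,000 + $26,880 = $130,880
Attorney fees: 20% of $130,880 = $26,176
Total recovery: $130,880 + $26,176 = $157,056

$157,056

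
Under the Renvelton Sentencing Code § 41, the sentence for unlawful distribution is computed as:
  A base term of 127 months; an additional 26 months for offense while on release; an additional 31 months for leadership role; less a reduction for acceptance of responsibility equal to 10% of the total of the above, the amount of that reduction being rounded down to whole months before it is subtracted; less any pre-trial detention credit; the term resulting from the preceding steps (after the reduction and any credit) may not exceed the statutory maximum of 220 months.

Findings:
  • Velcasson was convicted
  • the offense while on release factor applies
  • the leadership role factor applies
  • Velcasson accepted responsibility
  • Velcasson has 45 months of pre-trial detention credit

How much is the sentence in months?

121 months

Offense while on release enhancement: +26 months
Leadership role enhancement: +31 months
Adjusted term: 127 months + 26 months + 31 months = 184 months
Acceptance of responsibility reduction: 10% of 184 months = 18 months (rounded down)
After reduction: 184 − 18 = 166 months
Less pre-trial detention credit: 166 months − 45 months = 121 months
Cap at 220 months: 121 months is within the cap, no reduction.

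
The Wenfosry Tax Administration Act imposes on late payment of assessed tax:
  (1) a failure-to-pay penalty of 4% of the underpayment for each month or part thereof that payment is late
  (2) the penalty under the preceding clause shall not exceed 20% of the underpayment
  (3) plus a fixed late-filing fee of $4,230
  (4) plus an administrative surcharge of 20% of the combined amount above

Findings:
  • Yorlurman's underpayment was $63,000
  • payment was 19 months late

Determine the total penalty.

Accrued rate: 4% × 19 = 76%, capped at 20% → 20%
Failure-to-pay penalty: 20% of $63,000 = $12,600
Penalty before surcharge: $12,600 + $4,230 = $16,830
Administrative surcharge: 20% of $16,830 = $3,366
Total penalty: $16,830 + $3,366 = $20,196

$20,196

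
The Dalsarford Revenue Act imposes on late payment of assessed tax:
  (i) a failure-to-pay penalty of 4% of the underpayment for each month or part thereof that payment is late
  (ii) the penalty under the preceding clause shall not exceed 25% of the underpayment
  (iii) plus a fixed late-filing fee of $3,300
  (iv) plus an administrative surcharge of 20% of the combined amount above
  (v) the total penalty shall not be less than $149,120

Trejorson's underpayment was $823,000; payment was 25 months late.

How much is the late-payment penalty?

Accrued rate: 4% × 25 = 100%, capped at 25% → 25%
Failure-to-pay penalty: 25% of $823,000 = $205,750
Penalty before surcharge: $205,750 + $3,300 = $209,050
Administrative surcharge: 20% of $209,050 = $41,810
Total penalty: $209,050 + $41,810 = $250,860
Minimum $149,120: $250,860 meets the minimum, no increase.

$250,860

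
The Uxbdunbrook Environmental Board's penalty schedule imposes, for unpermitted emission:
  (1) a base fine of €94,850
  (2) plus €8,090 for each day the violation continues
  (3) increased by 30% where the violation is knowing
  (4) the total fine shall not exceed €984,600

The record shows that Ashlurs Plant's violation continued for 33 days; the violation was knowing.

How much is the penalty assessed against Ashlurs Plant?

€470,366

Per-day component: 33 × €8,090 = €266,970
Base plus per-day: €94,850 + €266,970 = €361,820
Enhancement: 30% of €361,820 = €108,546
Enhanced fine: €361,820 + €108,546 = €470,366
Cap at €984,600: €470,366 is within the cap, no reduction.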